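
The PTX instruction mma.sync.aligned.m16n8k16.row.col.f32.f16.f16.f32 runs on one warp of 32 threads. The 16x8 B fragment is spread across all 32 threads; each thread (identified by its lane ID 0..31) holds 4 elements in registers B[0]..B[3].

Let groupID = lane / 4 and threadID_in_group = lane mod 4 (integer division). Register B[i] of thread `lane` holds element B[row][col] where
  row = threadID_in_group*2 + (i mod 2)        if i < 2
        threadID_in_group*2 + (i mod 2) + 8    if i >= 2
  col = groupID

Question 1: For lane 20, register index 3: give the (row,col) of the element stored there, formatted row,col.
9,5

lane 20: G=5 (20/4), T=0 (20%4)
i=3: r=0*2+1+8=9, c=G=5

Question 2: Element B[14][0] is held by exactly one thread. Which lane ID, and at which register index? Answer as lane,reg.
c=0→G=0  r=14→rhi=1,T=3,p=0
L=0*4+3=3  i=1*2+0=2

3,2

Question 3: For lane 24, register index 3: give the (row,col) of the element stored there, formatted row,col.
lane 24->24/4=6, 24 mod 4=0
i=3  r:2·0+1+8->9  c:6

9,6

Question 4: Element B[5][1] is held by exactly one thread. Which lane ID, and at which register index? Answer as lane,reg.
c=1→G=1  r=5→rhi=0,T=2,p=1
L=1*4+2=6  i=0*2+1=1

6,1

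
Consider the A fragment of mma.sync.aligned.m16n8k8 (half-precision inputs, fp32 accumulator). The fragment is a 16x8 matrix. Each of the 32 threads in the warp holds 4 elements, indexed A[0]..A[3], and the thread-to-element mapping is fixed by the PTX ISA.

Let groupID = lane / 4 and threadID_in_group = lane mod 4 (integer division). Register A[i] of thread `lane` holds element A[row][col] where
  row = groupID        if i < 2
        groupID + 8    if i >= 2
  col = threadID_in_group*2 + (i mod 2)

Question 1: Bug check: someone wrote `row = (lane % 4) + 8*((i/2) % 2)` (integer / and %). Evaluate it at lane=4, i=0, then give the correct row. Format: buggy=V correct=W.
`(lane % 4) + 8*((i/2) % 2)`[4,0]→0
4: G=1,T=0
[0] (1+0,0*2+0) = (1,0)
row: 0 vs 1

buggy=0 correct=1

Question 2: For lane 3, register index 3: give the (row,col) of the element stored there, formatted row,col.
8,7

lane 3: grp=0 (3/4), tig=3 (3%4)
i=3: r=0+8=8, c=3*2+1=7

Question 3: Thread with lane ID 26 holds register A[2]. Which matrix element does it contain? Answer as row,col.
14,4

lane 26→26/4=6, 26 mod 4=2
i=2  r:6+8→14  c:2·2+0→4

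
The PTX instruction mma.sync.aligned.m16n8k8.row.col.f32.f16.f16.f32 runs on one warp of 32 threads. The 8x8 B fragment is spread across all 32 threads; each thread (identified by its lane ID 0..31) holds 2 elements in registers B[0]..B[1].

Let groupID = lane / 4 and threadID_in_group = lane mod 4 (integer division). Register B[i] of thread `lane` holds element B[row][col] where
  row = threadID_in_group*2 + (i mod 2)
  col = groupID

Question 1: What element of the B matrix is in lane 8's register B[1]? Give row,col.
1,2

lane 8: g=2 (8/4), t=0 (8%4)
i=1: r=0*2+1=1, c=g=2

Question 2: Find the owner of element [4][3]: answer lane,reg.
14,0

c=3->g=3  r=4->t=2,b0=0
L=3*4+2=14  i=0=0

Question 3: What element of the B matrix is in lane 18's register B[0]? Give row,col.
4,4

lane 18->18/4=4, 18 mod 4=2
i=0  r:2·2+0->4  c:4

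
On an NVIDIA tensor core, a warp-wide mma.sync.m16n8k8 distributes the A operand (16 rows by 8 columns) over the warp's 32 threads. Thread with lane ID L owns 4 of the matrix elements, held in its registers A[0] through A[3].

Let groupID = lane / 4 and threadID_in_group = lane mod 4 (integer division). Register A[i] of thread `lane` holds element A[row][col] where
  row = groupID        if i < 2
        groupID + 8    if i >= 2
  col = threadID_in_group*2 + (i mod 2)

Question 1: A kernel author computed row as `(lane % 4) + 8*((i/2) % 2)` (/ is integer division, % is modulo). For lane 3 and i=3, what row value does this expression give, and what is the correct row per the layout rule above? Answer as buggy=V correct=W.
`(lane % 4) + 8*((i/2) % 2)`[3,3]⇒11
lane 3⇒3/4=0, 3 mod 4=3
i=3  r:0+8⇒8  c:2·3+1⇒7
row: 11 vs 8

buggy=11 correct=8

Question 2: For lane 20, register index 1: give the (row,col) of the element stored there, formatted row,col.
5,1

20: grp=5,tig=0
[1] (5+0,0*2+1) = (5,1)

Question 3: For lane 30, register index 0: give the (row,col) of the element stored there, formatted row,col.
7,4

30: G=7,T=2
[0] (7+0,2*2+0) = (7,4)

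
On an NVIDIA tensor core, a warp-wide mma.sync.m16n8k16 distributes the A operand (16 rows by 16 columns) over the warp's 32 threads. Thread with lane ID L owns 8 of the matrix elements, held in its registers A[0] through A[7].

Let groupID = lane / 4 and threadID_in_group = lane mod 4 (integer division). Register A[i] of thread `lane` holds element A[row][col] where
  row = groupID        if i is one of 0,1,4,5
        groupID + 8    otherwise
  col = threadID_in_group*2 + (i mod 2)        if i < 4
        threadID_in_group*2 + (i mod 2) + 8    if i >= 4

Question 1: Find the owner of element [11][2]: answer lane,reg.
r=11→G=3,rhi=1  c=2→chi=0,T=1,p=0
L=3*4+1=13  i=0*4+1*2+0=2

13,2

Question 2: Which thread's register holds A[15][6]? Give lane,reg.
31,2

r=15→G=7,rhi=1  c=6→chi=0,T=3,p=0
L=7*4+3=31  i=0*4+1*2+0=2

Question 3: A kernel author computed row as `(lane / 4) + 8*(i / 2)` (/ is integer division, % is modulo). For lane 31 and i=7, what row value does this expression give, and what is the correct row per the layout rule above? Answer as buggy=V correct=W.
`(lane / 4) + 8*(i / 2)`[31,7]⇒31
L=31⇒gr=31>>2=7, th=31&3=3
[7]⇒row 7+8=15  col 3·2+1+8=15
row: 31 vs 15

buggy=31 correct=15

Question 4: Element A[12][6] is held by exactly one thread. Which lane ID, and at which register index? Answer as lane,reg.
r=12→G=4,rhi=1  c=6→chi=0,T=3,p=0
L=4*4+3=19  i=0*4+1*2+0=2

19,2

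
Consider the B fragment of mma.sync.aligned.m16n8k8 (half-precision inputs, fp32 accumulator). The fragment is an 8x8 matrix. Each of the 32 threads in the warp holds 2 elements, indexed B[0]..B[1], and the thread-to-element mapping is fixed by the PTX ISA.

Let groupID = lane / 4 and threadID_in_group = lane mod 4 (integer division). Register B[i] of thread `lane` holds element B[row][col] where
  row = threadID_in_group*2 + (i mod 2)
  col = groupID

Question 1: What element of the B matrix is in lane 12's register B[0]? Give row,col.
12: grp=3,tig=0
[0] (0*2+0,3) = (0,3)

0,3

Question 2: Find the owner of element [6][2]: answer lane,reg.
11,0

c=2→G=2  r=6→T=3,p=0
L=2*4+3=11  i=0=0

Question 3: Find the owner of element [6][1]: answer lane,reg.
c:1=>grp=1  r:6=>tig=3,lo=0
L=1*4+3=7  i=0=0

7,0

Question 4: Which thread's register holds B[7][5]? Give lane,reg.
23,1

c=5→G=5  r=7→T=3,p=1
L=5*4+3=23  i=1=1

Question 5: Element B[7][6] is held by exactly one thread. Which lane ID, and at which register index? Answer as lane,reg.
27,1

c:6=>grp=6  r:7=>tig=3,lo=1
L=6*4+3=27  i=1=1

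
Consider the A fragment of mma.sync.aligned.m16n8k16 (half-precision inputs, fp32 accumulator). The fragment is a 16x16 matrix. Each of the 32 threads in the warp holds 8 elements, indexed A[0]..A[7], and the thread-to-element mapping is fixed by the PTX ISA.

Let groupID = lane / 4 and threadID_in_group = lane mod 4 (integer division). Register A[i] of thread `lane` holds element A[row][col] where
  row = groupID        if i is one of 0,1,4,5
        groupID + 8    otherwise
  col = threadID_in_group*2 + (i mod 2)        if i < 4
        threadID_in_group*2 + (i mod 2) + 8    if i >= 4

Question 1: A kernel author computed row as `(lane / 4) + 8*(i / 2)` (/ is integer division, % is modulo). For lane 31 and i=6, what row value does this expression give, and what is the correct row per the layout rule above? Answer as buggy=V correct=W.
`(lane / 4) + 8*(i / 2)`[31,6]→31
lane 31→31/4=7, 31 mod 4=3
i=6  r:7+8→15  c:2·3+0+8→14
row: 31 vs 15

buggy=31 correct=15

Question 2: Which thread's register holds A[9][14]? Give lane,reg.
7,6

r: 9->gid=1,r8=1  c: 14->c8=1,tid=3,i&1=0
L=1*4+3=7  i=1*4+1*2+0=6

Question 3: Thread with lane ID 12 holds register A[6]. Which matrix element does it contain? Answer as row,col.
L=12⇒gr=12>>2=3, th=12&3=0
[6]⇒row 3+8=11  col 0·2+0+8=8

11,8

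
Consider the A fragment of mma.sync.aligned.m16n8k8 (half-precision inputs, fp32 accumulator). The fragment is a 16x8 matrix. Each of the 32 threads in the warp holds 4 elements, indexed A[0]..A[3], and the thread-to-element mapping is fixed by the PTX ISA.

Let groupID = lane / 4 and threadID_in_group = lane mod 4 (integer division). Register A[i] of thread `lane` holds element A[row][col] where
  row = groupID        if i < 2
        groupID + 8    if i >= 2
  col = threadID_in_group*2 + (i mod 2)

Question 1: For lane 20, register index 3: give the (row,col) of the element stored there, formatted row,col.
20: gr=5,th=0
[3] (5+8,0*2+1) = (13,1)

13,1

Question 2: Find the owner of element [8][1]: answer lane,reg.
0,3

r=8→G=0,rhi=1  c=1→T=0,p=1
L=0*4+0=0  i=1*2+1=3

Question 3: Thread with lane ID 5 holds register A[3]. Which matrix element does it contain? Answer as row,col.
L=5⇒gr=5>>2=1, th=5&3=1
[3]⇒row 1+8=9  col 1·2+1=3

9,3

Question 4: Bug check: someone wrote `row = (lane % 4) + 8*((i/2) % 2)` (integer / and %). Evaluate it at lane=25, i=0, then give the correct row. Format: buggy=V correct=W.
buggy=1 correct=6

`(lane % 4) + 8*((i/2) % 2)`[25,0]→1
L=25→G=25>>2=6, T=25&3=1
[0]→row 6+0=6  col 1·2+0=2
row: 1 vs 6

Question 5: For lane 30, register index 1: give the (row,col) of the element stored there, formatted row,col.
7,5

lane 30->30/4=7, 30 mod 4=2
i=1  r:7+0->7  c:2·2+1->5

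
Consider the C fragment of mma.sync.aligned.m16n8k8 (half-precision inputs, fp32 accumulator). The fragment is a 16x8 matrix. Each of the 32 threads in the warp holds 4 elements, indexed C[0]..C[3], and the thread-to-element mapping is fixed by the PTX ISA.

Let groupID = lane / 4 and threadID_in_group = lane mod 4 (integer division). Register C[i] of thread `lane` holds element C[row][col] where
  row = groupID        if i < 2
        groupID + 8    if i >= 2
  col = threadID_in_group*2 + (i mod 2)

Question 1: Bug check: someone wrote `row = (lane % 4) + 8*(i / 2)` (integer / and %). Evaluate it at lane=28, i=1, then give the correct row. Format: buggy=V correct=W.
`(lane % 4) + 8*(i / 2)`[28,1]→0
28: G=7,T=0
[1] (7+0,0*2+1) = (7,1)
row: 0 vs 7

buggy=0 correct=7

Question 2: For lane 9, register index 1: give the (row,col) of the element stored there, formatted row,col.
2,3

9: g=2,t=1
[1] (2+0,1*2+1) = (2,3)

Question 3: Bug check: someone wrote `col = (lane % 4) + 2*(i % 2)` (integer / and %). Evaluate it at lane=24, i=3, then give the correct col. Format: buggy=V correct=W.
buggy=2 correct=1

`(lane % 4) + 2*(i % 2)`[24,3]->2
lane 24->24/4=6, 24 mod 4=0
i=3  r:6+8->14  c:2·0+1->1
col: 2 vs 1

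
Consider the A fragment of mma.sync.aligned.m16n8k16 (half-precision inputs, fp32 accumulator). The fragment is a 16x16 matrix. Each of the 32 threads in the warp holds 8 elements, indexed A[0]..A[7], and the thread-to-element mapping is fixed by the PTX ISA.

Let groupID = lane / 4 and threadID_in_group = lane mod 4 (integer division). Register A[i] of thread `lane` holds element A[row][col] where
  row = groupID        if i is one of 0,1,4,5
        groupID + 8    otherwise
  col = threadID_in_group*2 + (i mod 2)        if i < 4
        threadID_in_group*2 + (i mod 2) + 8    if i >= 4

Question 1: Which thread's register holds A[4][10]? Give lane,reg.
r=4->g=4,rb=0  c=10->cb=1,t=1,b0=0
L=4*4+1=17  i=1*4+0*2+0=4

17,4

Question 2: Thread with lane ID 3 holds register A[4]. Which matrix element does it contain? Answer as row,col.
lane 3: grp=0 (3/4), tig=3 (3%4)
i=4: r=0+0=0, c=3*2+0+8=14

0,14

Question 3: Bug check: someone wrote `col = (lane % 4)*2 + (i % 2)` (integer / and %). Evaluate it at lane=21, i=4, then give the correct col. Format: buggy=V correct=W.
buggy=2 correct=10

`(lane % 4)*2 + (i % 2)`[21,4]->2
lane 21: g=5 (21/4), t=1 (21%4)
i=4: r=5+0=5, c=1*2+0+8=10
col: 2 vs 10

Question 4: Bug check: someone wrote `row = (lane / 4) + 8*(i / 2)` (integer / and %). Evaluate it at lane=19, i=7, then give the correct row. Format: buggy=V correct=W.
buggy=28 correct=12

`(lane / 4) + 8*(i / 2)`[19,7]->28
lane 19: gid=4 (19/4), tid=3 (19%4)
i=7: r=4+8=12, c=3*2+1+8=15
row: 28 vs 12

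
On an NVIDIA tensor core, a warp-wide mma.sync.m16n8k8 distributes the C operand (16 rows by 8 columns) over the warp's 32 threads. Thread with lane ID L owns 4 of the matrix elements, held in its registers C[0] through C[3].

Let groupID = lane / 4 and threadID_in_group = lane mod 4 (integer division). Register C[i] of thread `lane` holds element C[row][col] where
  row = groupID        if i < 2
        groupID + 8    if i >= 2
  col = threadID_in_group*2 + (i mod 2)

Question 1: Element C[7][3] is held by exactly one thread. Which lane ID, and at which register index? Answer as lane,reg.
29,1

r: 7->gid=7,r8=0  c: 3->tid=1,i&1=1
L=7*4+1=29  i=0*2+1=1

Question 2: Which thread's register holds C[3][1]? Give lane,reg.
12,1

r: 3->gid=3,r8=0  c: 1->tid=0,i&1=1
L=3*4+0=12  i=0*2+1=1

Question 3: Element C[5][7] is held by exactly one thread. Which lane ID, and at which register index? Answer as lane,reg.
23,1

r=5->g=5,rb=0  c=7->t=3,b0=1
L=5*4+3=23  i=0*2+1=1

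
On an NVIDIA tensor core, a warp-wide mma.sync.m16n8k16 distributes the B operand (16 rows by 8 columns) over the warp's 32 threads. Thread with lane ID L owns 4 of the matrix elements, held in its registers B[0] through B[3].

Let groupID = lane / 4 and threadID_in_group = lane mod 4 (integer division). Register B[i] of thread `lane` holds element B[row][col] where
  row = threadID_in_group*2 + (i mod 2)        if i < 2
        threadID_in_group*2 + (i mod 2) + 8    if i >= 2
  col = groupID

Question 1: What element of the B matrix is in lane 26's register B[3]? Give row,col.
lane 26: gr=6 (26/4), th=2 (26%4)
i=3: r=2*2+1+8=13, c=gr=6

13,6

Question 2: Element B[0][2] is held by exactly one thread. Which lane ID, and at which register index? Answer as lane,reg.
c: 2->gid=2  r: 0->r8=0,tid=0,i&1=0
L=2*4+0=8  i=0*2+0=0

8,0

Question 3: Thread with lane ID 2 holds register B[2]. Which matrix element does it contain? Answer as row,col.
12,0

lane 2->2/4=0, 2 mod 4=2
i=2  r:2·2+0+8->12  c:0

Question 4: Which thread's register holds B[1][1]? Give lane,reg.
c=1->g=1  r=1->rb=0,t=0,b0=1
L=1*4+0=4  i=0*2+1=1

4,1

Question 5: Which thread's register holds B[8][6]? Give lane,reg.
c:6=>grp=6  r:8=>rB=1,tig=0,lo=0
L=6*4+0=24  i=1*2+0=2

24,2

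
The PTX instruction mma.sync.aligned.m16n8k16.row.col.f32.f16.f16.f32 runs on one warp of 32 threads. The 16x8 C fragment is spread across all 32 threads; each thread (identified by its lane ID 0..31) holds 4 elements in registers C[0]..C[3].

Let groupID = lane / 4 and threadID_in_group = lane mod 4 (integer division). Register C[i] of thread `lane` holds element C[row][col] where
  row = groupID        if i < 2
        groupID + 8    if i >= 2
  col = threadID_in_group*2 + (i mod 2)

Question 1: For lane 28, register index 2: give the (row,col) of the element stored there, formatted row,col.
28: grp=7,tig=0
[2] (7+8,0*2+0) = (15,0)

15,0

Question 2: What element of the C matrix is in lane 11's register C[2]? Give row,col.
10,6

lane 11: g=2 (11/4), t=3 (11%4)
i=2: r=2+8=10, c=3*2+0=6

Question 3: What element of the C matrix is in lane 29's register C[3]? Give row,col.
lane 29: g=7 (29/4), t=1 (29%4)
i=3: r=7+8=15, c=1*2+1=3

15,3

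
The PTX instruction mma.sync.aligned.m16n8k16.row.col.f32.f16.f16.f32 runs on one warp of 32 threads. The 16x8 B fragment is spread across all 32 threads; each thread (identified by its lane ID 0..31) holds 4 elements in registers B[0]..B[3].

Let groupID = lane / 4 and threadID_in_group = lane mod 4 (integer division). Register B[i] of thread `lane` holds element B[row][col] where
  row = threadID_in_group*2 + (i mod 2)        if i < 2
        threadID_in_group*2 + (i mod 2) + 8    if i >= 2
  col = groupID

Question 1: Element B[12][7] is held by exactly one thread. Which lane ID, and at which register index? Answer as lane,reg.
c=7->g=7  r=12->rb=1,t=2,b0=0
L=7*4+2=30  i=1*2+0=2

30,2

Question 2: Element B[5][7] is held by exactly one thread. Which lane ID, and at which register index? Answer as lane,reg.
c=7->g=7  r=5->rb=0,t=2,b0=1
L=7*4+2=30  i=0*2+1=1

30,1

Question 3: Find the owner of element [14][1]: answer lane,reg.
7,2

c=1⇒gr=1  r=14⇒Rb=1,th=3,odd=0
L=1*4+3=7  i=1*2+0=2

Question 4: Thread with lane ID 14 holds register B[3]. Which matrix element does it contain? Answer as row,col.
13,3

L=14->g=14>>2=3, t=14&3=2
[3]->row 2·2+1+8=13  col g=3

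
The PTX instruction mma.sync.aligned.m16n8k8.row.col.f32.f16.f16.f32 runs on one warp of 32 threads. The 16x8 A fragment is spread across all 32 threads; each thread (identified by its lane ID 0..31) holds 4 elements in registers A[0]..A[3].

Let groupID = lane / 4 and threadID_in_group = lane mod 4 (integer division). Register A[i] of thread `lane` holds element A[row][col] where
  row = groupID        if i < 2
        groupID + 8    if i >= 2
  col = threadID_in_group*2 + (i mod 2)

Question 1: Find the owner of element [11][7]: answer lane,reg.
r=11→G=3,rhi=1  c=7→T=3,p=1
L=3*4+3=15  i=1*2+1=3

15,3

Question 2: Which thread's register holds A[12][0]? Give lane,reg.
r: 12->gid=4,r8=1  c: 0->tid=0,i&1=0
L=4*4+0=16  i=1*2+0=2

16,2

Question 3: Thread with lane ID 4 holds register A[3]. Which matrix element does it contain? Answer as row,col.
L=4=>grp=4>>2=1, tig=4&3=0
[3]=>row 1+8=9  col 0·2+1=1

9,1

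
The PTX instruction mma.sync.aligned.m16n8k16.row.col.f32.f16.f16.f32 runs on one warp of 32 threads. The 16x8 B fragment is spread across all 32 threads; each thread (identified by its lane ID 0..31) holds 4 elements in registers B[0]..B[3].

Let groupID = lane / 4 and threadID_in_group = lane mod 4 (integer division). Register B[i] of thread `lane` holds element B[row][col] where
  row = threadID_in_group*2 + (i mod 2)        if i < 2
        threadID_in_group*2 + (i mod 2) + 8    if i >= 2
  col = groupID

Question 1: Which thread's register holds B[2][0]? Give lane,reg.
c=0->g=0  r=2->rb=0,t=1,b0=0
L=0*4+1=1  i=0*2+0=0

1,0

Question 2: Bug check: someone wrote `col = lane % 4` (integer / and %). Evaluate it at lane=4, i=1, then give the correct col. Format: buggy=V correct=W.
buggy=0 correct=1

`lane % 4`[4,1]→0
4: G=1,T=0
[1] (0*2+1+0,1) = (1,1)
col: 0 vs 1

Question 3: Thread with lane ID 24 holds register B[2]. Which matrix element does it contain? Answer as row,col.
8,6

L=24->g=24>>2=6, t=24&3=0
[2]->row 0·2+0+8=8  col g=6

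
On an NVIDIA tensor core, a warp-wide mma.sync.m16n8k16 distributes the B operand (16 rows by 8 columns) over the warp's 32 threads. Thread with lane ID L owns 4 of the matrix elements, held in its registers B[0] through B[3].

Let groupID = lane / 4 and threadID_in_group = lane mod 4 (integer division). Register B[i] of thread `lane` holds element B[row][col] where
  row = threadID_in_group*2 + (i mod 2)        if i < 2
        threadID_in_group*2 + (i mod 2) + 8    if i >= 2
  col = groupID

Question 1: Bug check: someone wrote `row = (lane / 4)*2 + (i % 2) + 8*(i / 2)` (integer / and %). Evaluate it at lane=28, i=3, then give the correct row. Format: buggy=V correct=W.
`(lane / 4)*2 + (i % 2) + 8*(i / 2)`[28,3]->23
lane 28->28/4=7, 28 mod 4=0
i=3  r:2·0+1+8->9  c:7
row: 23 vs 9

buggy=23 correct=9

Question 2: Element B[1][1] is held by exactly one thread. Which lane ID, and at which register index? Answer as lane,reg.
c=1->g=1  r=1->rb=0,t=0,b0=1
L=1*4+0=4  i=0*2+1=1

4,1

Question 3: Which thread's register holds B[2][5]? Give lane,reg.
21,0

c=5⇒gr=5  r=2⇒Rb=0,th=1,odd=0
L=5*4+1=21  i=0*2+0=0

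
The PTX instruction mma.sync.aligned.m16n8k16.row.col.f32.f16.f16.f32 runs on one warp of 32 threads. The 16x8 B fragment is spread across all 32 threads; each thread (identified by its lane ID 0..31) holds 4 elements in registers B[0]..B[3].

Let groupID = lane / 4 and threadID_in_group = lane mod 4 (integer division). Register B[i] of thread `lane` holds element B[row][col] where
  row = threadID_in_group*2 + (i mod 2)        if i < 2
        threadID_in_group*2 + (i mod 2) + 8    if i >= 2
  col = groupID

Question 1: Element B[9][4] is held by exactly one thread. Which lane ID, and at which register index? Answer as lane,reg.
c=4->g=4  r=9->rb=1,t=0,b0=1
L=4*4+0=16  i=1*2+1=3

16,3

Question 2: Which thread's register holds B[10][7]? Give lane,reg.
29,2

c:7=>grp=7  r:10=>rB=1,tig=1,lo=0
L=7*4+1=29  i=1*2+0=2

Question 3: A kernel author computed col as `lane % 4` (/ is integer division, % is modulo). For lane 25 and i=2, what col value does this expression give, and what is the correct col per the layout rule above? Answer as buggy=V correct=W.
buggy=1 correct=6

`lane % 4`[25,2]⇒1
lane 25: gr=6 (25/4), th=1 (25%4)
i=2: r=1*2+0+8=10, c=gr=6
col: 1 vs 6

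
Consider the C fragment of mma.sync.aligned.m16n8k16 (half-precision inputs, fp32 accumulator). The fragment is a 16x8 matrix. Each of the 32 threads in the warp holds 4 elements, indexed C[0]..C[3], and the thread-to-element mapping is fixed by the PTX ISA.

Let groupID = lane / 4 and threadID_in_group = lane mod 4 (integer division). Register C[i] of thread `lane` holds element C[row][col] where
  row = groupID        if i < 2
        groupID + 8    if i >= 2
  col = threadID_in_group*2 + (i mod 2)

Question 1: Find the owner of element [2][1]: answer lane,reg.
r: 2->gid=2,r8=0  c: 1->tid=0,i&1=1
L=2*4+0=8  i=0*2+1=1

8,1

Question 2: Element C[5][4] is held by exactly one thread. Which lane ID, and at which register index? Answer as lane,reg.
22,0

r:5=>grp=5,rB=0  c:4=>tig=2,lo=0
L=5*4+2=22  i=0*2+0=0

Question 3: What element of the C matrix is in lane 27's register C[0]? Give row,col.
lane 27: gr=6 (27/4), th=3 (27%4)
i=0: r=6+0=6, c=3*2+0=6

6,6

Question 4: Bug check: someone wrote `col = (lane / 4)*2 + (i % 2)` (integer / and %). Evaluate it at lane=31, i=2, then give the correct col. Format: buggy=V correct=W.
buggy=14 correct=6

`(lane / 4)*2 + (i % 2)`[31,2]->14
lane 31: gid=7 (31/4), tid=3 (31%4)
i=2: r=7+8=15, c=3*2+0=6
col: 14 vs 6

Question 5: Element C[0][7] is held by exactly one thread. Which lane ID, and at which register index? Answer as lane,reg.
r=0->g=0,rb=0  c=7->t=3,b0=1
L=0*4+3=3  i=0*2+1=1

3,1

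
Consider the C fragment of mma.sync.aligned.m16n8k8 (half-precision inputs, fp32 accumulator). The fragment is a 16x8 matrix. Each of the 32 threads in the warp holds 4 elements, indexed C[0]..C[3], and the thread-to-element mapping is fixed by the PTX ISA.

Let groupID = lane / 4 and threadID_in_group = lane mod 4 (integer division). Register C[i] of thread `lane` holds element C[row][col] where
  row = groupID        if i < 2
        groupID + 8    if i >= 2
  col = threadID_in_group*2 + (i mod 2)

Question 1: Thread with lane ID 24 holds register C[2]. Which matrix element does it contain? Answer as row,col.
lane 24=>24/4=6, 24 mod 4=0
i=2  r:6+8=>14  c:2·0+0=>0

14,0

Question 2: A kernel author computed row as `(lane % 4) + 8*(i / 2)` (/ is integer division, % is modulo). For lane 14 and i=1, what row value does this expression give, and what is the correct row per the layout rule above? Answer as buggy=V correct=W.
buggy=2 correct=3

`(lane % 4) + 8*(i / 2)`[14,1]->2
14: g=3,t=2
[1] (3+0,2*2+1) = (3,5)
row: 2 vs 3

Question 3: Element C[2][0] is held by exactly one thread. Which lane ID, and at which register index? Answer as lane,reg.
r: 2->gid=2,r8=0  c: 0->tid=0,i&1=0
L=2*4+0=8  i=0*2+0=0

8,0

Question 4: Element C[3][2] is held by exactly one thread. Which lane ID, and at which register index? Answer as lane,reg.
r=3->g=3,rb=0  c=2->t=1,b0=0
L=3*4+1=13  i=0*2+0=0

13,0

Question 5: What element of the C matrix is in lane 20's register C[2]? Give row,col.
lane 20: grp=5 (20/4), tig=0 (20%4)
i=2: r=5+8=13, c=0*2+0=0

13,0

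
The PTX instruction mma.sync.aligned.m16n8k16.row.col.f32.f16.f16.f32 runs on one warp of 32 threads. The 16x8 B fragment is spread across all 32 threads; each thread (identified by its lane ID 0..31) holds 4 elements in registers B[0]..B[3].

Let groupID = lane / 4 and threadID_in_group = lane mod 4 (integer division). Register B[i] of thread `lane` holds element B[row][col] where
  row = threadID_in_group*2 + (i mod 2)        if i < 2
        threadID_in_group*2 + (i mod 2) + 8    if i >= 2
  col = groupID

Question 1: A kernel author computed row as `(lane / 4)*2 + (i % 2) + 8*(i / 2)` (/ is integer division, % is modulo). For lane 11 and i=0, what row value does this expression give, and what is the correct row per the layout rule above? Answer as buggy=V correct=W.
`(lane / 4)*2 + (i % 2) + 8*(i / 2)`[11,0]->4
lane 11->11/4=2, 11 mod 4=3
i=0  r:2·3+0+0->6  c:2
row: 4 vs 6

buggy=4 correct=6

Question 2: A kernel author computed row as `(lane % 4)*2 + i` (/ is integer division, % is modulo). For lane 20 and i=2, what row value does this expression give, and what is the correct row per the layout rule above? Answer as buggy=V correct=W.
buggy=2 correct=8

`(lane % 4)*2 + i`[20,2]⇒2
L=20⇒gr=20>>2=5, th=20&3=0
[2]⇒row 0·2+0+8=8  col gr=5
row: 2 vs 8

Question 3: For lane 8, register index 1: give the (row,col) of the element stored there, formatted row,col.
1,2

lane 8=>8/4=2, 8 mod 4=0
i=1  r:2·0+1+0=>1  c:2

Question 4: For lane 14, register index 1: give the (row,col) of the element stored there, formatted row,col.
14: gid=3,tid=2
[1] (2*2+1+0,3) = (5,3)

5,3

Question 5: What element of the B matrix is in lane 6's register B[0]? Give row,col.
4,1

6: grp=1,tig=2
[0] (2*2+0+0,1) = (4,1)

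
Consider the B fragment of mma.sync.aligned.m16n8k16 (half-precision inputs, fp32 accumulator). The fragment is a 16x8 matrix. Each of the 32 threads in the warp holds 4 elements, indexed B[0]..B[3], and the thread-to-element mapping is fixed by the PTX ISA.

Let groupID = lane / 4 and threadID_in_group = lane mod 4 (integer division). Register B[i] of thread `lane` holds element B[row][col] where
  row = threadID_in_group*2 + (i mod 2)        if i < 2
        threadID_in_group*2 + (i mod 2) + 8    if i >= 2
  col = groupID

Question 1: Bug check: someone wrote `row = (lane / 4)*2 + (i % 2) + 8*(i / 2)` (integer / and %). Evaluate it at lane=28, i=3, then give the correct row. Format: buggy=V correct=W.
buggy=23 correct=9

`(lane / 4)*2 + (i % 2) + 8*(i / 2)`[28,3]⇒23
lane 28: gr=7 (28/4), th=0 (28%4)
i=3: r=0*2+1+8=9, c=gr=7
row: 23 vs 9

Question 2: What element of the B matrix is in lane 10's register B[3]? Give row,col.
10: g=2,t=2
[3] (2*2+1+8,2) = (13,2)

13,2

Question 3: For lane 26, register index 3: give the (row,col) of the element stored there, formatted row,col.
lane 26⇒26/4=6, 26 mod 4=2
i=3  r:2·2+1+8⇒13  c:6

13,6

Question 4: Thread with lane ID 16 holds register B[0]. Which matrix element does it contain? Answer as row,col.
0,4

lane 16→16/4=4, 16 mod 4=0
i=0  r:2·0+0+0→0  c:4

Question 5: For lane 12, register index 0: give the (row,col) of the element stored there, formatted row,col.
0,3

lane 12: gid=3 (12/4), tid=0 (12%4)
i=0: r=0*2+0+0=0, c=gid=3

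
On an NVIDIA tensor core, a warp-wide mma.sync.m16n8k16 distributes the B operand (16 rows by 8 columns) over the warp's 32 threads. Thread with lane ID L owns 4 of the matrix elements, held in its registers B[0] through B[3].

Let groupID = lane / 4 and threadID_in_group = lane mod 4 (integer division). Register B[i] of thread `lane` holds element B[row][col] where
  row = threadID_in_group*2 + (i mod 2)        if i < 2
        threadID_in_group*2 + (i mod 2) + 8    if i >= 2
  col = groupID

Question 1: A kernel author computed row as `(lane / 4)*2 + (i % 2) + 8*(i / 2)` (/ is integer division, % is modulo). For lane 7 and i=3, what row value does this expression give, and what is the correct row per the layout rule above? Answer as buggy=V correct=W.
`(lane / 4)*2 + (i % 2) + 8*(i / 2)`[7,3]=>11
L=7=>grp=7>>2=1, tig=7&3=3
[3]=>row 3·2+1+8=15  col grp=1
row: 11 vs 15

buggy=11 correct=15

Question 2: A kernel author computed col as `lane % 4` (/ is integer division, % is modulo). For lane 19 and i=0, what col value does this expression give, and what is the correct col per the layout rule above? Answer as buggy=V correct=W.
`lane % 4`[19,0]->3
L=19->gid=19>>2=4, tid=19&3=3
[0]->row 3·2+0+0=6  col gid=4
col: 3 vs 4

buggy=3 correct=4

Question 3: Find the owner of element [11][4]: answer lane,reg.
17,3

c=4->g=4  r=11->rb=1,t=1,b0=1
L=4*4+1=17  i=1*2+1=3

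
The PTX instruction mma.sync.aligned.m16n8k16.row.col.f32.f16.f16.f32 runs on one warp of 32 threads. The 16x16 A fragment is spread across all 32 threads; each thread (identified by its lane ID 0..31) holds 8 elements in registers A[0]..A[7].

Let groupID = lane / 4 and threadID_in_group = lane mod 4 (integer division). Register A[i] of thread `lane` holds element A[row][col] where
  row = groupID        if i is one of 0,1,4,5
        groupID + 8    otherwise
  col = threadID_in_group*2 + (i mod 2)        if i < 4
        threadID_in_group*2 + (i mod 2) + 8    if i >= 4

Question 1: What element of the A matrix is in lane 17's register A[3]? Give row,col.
17: G=4,T=1
[3] (4+8,1*2+1+0) = (12,3)

12,3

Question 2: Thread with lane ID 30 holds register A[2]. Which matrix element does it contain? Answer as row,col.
lane 30: gid=7 (30/4), tid=2 (30%4)
i=2: r=7+8=15, c=2*2+0+0=4

15,4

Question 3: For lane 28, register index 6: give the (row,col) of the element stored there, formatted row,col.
lane 28→28/4=7, 28 mod 4=0
i=6  r:7+8→15  c:2·0+0+8→8

15,8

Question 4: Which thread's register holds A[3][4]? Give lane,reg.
14,0

r=3->g=3,rb=0  c=4->cb=0,t=2,b0=0
L=3*4+2=14  i=0*4+0*2+0=0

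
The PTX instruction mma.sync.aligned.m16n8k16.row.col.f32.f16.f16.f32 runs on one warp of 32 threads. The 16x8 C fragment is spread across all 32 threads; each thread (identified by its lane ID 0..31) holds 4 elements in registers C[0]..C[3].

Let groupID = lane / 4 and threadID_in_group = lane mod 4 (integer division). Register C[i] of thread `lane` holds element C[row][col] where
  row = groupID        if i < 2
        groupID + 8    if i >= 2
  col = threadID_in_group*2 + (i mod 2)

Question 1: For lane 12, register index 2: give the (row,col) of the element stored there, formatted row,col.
11,0

lane 12: g=3 (12/4), t=0 (12%4)
i=2: r=3+8=11, c=0*2+0=0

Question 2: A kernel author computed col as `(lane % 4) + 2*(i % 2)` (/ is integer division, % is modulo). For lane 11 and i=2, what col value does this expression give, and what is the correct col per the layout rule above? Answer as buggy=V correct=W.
buggy=3 correct=6

`(lane % 4) + 2*(i % 2)`[11,2]->3
lane 11->11/4=2, 11 mod 4=3
i=2  r:2+8->10  c:2·3+0->6
col: 3 vs 6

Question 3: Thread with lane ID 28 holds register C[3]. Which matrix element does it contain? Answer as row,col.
15,1

lane 28: g=7 (28/4), t=0 (28%4)
i=3: r=7+8=15, c=0*2+1=1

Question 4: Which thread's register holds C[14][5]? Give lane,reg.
r=14→G=6,rhi=1  c=5→T=2,p=1
L=6*4+2=26  i=1*2+1=3

26,3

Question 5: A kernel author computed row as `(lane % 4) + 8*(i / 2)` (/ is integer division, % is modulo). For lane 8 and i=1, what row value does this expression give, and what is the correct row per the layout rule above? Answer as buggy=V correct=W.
`(lane % 4) + 8*(i / 2)`[8,1]->0
lane 8: g=2 (8/4), t=0 (8%4)
i=1: r=2+0=2, c=0*2+1=1
row: 0 vs 2

buggy=0 correct=2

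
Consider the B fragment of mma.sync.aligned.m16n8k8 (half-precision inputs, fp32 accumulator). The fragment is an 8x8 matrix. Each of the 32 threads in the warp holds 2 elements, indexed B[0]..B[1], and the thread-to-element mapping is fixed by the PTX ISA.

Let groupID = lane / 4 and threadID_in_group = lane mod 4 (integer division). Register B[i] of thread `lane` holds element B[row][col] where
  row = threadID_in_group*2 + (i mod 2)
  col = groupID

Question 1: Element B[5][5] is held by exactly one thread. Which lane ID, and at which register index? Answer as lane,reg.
22,1

c:5=>grp=5  r:5=>tig=2,lo=1
L=5*4+2=22  i=1=1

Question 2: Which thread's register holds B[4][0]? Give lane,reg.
2,0

c: 0->gid=0  r: 4->tid=2,i&1=0
L=0*4+2=2  i=0=0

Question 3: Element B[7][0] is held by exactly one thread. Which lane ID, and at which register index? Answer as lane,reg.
3,1

c=0->g=0  r=7->t=3,b0=1
L=0*4+3=3  i=1=1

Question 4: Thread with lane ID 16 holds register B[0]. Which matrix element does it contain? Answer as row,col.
lane 16: gid=4 (16/4), tid=0 (16%4)
i=0: r=0*2+0=0, c=gid=4

0,4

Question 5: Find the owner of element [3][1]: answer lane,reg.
5,1

c=1→G=1  r=3→T=1,p=1
L=1*4+1=5  i=1=1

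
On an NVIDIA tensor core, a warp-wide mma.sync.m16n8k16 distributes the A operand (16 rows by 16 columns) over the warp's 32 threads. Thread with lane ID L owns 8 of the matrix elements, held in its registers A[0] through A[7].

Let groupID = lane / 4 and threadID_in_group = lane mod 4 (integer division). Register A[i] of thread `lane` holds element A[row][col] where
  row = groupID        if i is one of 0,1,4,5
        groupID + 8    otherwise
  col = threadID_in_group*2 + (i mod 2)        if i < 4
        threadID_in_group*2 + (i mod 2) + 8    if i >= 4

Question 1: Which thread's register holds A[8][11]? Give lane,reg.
1,7

r=8⇒gr=0,Rb=1  c=11⇒Cb=1,th=1,odd=1
L=0*4+1=1  i=1*4+1*2+1=7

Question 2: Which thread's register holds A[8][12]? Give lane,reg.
r: 8->gid=0,r8=1  c: 12->c8=1,tid=2,i&1=0
L=0*4+2=2  i=1*4+1*2+0=6

2,6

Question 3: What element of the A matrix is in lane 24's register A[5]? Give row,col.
6,9

lane 24: G=6 (24/4), T=0 (24%4)
i=5: r=6+0=6, c=0*2+1+8=9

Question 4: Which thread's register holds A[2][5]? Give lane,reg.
10,1

r=2->g=2,rb=0  c=5->cb=0,t=2,b0=1
L=2*4+2=10  i=0*4+0*2+1=1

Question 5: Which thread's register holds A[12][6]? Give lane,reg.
r=12->g=4,rb=1  c=6->cb=0,t=3,b0=0
L=4*4+3=19  i=0*4+1*2+0=2

19,2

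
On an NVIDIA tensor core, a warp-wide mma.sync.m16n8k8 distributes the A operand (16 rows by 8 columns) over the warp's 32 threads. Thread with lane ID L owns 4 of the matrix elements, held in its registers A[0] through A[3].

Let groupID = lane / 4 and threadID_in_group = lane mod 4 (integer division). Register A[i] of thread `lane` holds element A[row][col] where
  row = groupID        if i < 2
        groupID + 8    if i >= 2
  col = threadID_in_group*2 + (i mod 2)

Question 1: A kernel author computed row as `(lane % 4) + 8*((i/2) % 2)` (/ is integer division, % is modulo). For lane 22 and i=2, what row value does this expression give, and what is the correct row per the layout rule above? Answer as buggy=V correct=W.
`(lane % 4) + 8*((i/2) % 2)`[22,2]⇒10
L=22⇒gr=22>>2=5, th=22&3=2
[2]⇒row 5+8=13  col 2·2+0=4
row: 10 vs 13

buggy=10 correct=13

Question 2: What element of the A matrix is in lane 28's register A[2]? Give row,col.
L=28⇒gr=28>>2=7, th=28&3=0
[2]⇒row 7+8=15  col 0·2+0=0

15,0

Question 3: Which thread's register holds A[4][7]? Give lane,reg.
19,1

r: 4->gid=4,r8=0  c: 7->tid=3,i&1=1
L=4*4+3=19  i=0*2+1=1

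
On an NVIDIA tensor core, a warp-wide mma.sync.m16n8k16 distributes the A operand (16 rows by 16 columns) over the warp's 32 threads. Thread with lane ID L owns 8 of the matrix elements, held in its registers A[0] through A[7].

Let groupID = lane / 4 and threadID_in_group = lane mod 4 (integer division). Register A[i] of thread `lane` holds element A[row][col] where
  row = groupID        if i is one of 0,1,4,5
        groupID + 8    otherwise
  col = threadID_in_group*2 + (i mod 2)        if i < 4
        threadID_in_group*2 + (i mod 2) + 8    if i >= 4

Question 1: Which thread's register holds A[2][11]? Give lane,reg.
9,5

r: 2->gid=2,r8=0  c: 11->c8=1,tid=1,i&1=1
L=2*4+1=9  i=1*4+0*2+1=5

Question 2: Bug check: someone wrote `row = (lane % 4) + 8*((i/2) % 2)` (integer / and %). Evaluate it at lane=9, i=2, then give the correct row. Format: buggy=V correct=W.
buggy=9 correct=10

`(lane % 4) + 8*((i/2) % 2)`[9,2]⇒9
lane 9⇒9/4=2, 9 mod 4=1
i=2  r:2+8⇒10  c:2·1+0+0⇒2
row: 9 vs 10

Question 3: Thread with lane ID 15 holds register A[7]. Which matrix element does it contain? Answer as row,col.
L=15->g=15>>2=3, t=15&3=3
[7]->row 3+8=11  col 3·2+1+8=15

11,15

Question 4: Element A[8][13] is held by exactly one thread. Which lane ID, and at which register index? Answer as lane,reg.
2,7

r=8→G=0,rhi=1  c=13→chi=1,T=2,p=1
L=0*4+2=2  i=1*4+1*2+1=7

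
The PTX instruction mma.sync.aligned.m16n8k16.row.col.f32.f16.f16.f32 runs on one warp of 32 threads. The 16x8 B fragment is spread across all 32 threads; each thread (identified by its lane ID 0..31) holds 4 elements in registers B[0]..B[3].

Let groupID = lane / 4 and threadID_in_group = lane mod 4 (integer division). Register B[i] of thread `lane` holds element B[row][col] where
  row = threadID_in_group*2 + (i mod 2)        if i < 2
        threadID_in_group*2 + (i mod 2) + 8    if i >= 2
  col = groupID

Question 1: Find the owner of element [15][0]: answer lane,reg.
3,3

c:0=>grp=0  r:15=>rB=1,tig=3,lo=1
L=0*4+3=3  i=1*2+1=3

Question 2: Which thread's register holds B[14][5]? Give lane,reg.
23,2

c: 5->gid=5  r: 14->r8=1,tid=3,i&1=0
L=5*4+3=23  i=1*2+0=2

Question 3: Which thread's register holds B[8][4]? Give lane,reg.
16,2

c=4->g=4  r=8->rb=1,t=0,b0=0
L=4*4+0=16  i=1*2+0=2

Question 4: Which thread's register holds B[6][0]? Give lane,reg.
3,0

c: 0->gid=0  r: 6->r8=0,tid=3,i&1=0
L=0*4+3=3  i=0*2+0=0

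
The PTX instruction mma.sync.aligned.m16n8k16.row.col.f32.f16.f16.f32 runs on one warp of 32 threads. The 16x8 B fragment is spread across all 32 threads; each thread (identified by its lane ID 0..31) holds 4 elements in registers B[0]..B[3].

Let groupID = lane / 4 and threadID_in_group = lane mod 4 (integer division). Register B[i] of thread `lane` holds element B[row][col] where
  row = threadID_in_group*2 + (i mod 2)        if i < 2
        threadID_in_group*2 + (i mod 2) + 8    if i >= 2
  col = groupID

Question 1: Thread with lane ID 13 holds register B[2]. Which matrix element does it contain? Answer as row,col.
L=13->g=13>>2=3, t=13&3=1
[2]->row 1·2+0+8=10  col g=3

10,3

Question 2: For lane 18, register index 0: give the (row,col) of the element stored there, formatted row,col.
4,4

L=18=>grp=18>>2=4, tig=18&3=2
[0]=>row 2·2+0+0=4  col grp=4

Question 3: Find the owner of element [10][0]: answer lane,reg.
c=0->g=0  r=10->rb=1,t=1,b0=0
L=0*4+1=1  i=1*2+0=2

1,2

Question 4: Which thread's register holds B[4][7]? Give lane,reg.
c=7⇒gr=7  r=4⇒Rb=0,th=2,odd=0
L=7*4+2=30  i=0*2+0=0

30,0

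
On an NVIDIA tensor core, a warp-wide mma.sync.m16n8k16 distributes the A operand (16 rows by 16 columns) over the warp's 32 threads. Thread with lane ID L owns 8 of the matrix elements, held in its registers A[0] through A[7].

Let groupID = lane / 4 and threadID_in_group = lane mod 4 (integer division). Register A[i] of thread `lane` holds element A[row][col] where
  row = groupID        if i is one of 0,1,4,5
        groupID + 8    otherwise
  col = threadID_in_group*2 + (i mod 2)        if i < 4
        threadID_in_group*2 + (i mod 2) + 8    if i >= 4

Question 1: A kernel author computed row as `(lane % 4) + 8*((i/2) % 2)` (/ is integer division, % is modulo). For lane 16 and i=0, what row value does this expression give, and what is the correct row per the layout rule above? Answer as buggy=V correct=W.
buggy=0 correct=4

`(lane % 4) + 8*((i/2) % 2)`[16,0]=>0
lane 16: grp=4 (16/4), tig=0 (16%4)
i=0: r=4+0=4, c=0*2+0+0=0
row: 0 vs 4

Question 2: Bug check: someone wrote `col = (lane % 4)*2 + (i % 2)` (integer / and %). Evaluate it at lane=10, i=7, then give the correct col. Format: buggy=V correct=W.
buggy=5 correct=13

`(lane % 4)*2 + (i % 2)`[10,7]→5
lane 10: G=2 (10/4), T=2 (10%4)
i=7: r=2+8=10, c=2*2+1+8=13
col: 5 vs 13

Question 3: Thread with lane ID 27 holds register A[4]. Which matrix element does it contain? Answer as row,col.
6,14

27: grp=6,tig=3
[4] (6+0,3*2+0+8) = (6,14)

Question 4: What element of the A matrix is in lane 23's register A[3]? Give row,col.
13,7

L=23->gid=23>>2=5, tid=23&3=3
[3]->row 5+8=13  col 3·2+1+0=7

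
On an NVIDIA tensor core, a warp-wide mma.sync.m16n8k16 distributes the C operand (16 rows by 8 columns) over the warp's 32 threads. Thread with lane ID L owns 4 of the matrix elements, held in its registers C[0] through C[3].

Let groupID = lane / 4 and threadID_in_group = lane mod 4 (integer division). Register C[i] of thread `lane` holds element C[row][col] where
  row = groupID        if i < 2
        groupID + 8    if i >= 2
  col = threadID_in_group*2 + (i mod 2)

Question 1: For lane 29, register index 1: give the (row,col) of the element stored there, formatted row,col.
7,3

29: gr=7,th=1
[1] (7+0,1*2+1) = (7,3)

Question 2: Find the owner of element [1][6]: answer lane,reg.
r=1→G=1,rhi=0  c=6→T=3,p=0
L=1*4+3=7  i=0*2+0=0

7,0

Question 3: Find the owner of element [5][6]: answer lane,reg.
23,0

r: 5->gid=5,r8=0  c: 6->tid=3,i&1=0
L=5*4+3=23  i=0*2+0=0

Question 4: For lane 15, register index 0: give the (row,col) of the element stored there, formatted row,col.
15: gid=3,tid=3
[0] (3+0,3*2+0) = (3,6)

3,6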